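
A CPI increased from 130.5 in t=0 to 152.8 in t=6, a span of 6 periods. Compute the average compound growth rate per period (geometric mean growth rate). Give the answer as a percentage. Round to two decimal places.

Growth factor = (152.8/130.5)^(1/6) = (1.170881)^(1/6) = 1.026641
Growth rate = 1.026641 − 1 = 0.026641 = 2.6641%

2.66%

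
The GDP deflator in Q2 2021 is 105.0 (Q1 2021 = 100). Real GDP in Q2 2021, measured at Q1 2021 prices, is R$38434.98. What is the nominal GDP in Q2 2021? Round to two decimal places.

40356.73

Nominal = Real × (Index/100) = 38434.98 × (105.0/100)
        = 38434.98 × 1.050 = 40356.7290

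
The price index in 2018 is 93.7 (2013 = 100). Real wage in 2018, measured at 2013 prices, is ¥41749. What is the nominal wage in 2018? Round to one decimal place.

39118.8

Nominal = Real × (Index/100) = 41749 × (93.7/100)
        = 41749 × 0.937 = 39118.8130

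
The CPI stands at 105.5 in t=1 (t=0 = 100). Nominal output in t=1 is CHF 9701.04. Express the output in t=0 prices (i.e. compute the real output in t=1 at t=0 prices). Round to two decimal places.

9195.30

Real = Nominal ÷ (Index/100) = 9701.04 ÷ (105.5/100)
     = 9701.04 ÷ 1.055 = 9195.2986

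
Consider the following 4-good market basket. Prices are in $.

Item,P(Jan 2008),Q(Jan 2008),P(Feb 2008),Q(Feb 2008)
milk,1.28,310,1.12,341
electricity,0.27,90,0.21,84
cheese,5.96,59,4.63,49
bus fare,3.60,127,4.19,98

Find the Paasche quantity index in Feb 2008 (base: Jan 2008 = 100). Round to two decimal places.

Paasche quantity index uses current-period prices as weights.
ΣP(Feb 2008)·Q(Feb 2008) = 1.12×341 + 0.21×84 + 4.63×49 + 4.19×98 = 381.92 + 17.64 + 226.87 + 410.62 = 1037.05
ΣP(Feb 2008)·Q(Jan 2008) = 1.12×310 + 0.21×90 + 4.63×59 + 4.19×127 = 347.2 + 18.9 + 273.17 + 532.13 = 1171.4
Index = 1037.05 / 1171.4 × 100 = 88.5308

88.53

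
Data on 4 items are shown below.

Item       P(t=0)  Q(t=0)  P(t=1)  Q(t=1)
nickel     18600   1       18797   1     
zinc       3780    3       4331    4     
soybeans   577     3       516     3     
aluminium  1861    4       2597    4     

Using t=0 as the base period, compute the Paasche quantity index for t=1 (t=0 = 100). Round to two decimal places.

Paasche quantity index uses current-period prices as weights.
ΣP(t=1)·Q(t=1) = 18797×1 + 4331×4 + 516×3 + 2597×4 = 18797 + 17324 + 1548 + 10388 = 48057
ΣP(t=1)·Q(t=0) = 18797×1 + 4331×3 + 516×3 + 2597×4 = 18797 + 12993 + 1548 + 10388 = 43726
Index = 48057 / 43726 × 100 = 109.9049

109.90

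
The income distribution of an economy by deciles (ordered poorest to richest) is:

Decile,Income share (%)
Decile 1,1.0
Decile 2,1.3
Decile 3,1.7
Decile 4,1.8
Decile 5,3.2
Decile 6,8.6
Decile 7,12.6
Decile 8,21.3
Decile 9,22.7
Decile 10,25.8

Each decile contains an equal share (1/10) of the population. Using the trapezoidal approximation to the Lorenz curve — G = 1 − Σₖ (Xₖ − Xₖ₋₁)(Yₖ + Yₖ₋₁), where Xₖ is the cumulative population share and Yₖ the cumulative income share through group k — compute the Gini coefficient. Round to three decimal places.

0.509

Cumulative income shares Yₖ: 0.0100, 0.0230, 0.0400, 0.0580, 0.0900, 0.1760, 0.3020, 0.5150, 0.7420, 1.0000
Σ (Xₖ−Xₖ₋₁)(Yₖ+Yₖ₋₁) = (1/10)(0.0100+0.0000) + (1/10)(0.0230+0.0100) + (1/10)(0.0400+0.0230) + (1/10)(0.0580+0.0400) + (1/10)(0.0900+0.0580) + (1/10)(0.1760+0.0900) + (1/10)(0.3020+0.1760) + (1/10)(0.5150+0.3020) + (1/10)(0.7420+0.5150) + (1/10)(1.0000+0.7420)
  = 0.0010 + 0.0033 + 0.0063 + 0.0098 + 0.0148 + 0.0266 + 0.0478 + 0.0817 + 0.1257 + 0.1742 = 0.4912
G = 1 − 0.4912 = 0.5088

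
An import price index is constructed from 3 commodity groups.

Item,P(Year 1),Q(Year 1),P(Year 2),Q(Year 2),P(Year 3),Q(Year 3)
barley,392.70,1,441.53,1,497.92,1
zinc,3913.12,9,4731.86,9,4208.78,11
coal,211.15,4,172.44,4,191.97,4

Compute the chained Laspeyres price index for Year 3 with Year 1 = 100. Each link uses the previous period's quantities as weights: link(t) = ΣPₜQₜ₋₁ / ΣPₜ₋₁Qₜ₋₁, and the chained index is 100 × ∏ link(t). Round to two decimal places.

Link Year 1→Year 2:
ΣP(Year 2)Q(Year 1) = 441.53×1 + 4731.86×9 + 172.44×4 = 441.53 + 42586.74 + 689.76 = 43718.03
ΣP(Year 1)Q(Year 1) = 392.70×1 + 3913.12×9 + 211.15×4 = 392.7 + 35218.08 + 844.6 = 36455.38
link = 43718.03/36455.38 = 1.199220
Link Year 2→Year 3:
ΣP(Year 3)Q(Year 2) = 497.92×1 + 4208.78×9 + 191.97×4 = 497.92 + 37879.02 + 767.88 = 39144.82
ΣP(Year 2)Q(Year 2) = 441.53×1 + 4731.86×9 + 172.44×4 = 441.53 + 42586.74 + 689.76 = 43718.03
link = 39144.82/43718.03 = 0.895393
Chained index = 100 × 1.199220 × 0.895393 = 107.3773

107.38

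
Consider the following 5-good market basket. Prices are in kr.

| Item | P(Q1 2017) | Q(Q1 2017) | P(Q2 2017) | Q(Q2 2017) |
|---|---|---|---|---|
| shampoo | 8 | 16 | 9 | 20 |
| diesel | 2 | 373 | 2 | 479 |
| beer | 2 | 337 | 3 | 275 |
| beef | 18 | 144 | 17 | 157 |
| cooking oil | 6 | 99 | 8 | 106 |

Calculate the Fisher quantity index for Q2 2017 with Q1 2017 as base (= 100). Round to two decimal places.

107.48

Laspeyres component (base-period weights):
ΣP(Q1 2017)Q(Q2 2017) = 8×20 + 2×479 + 2×275 + 18×157 + 6×106 = 160 + 958 + 550 + 2826 + 636 = 5130
ΣP(Q1 2017)Q(Q1 2017) = 8×16 + 2×373 + 2×337 + 18×144 + 6×99 = 128 + 746 + 674 + 2592 + 594 = 4734
L = 5130 / 4734 × 100 = 108.3650
Paasche component (current-period weights):
ΣP(Q2 2017)Q(Q2 2017) = 9×20 + 2×479 + 3×275 + 17×157 + 8×106 = 180 + 958 + 825 + 2669 + 848 = 5480
ΣP(Q2 2017)Q(Q1 2017) = 9×16 + 2×373 + 3×337 + 17×144 + 8×99 = 144 + 746 + 1011 + 2448 + 792 = 5141
P = 5480 / 5141 × 100 = 106.5940
Fisher = √(L × P) = √(108.3650 × 106.5940) = 107.4759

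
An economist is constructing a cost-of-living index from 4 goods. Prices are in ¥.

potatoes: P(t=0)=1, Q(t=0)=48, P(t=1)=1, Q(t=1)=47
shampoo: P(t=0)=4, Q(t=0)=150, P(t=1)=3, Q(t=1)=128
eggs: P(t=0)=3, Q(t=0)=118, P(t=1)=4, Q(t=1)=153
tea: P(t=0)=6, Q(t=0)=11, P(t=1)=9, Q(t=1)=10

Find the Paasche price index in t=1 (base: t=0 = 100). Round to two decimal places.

105.10

Paasche price index uses current-period quantities as weights.
ΣP(t=1)·Q(t=1) = 1×47 + 3×128 + 4×153 + 9×10 = 47 + 384 + 612 + 90 = 1133
ΣP(t=0)·Q(t=1) = 1×47 + 4×128 + 3×153 + 6×10 = 47 + 512 + 459 + 60 = 1078
Index = 1133 / 1078 × 100 = 105.1020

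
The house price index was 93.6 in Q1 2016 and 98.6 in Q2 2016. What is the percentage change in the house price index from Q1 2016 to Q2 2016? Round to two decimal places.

5.34%

Change = (98.6 − 93.6) / 93.6 × 100
       = 5.0 / 93.6 × 100 = 5.3419%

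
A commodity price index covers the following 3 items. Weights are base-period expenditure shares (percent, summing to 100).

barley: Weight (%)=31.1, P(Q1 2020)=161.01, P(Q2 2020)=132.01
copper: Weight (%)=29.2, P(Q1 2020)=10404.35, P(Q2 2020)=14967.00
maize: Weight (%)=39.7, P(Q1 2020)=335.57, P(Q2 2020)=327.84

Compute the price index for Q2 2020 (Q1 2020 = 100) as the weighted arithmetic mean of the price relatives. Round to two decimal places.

106.29

barley: 31.1 × (132.01/161.01) = 31.1 × 0.819887 = 25.4985
copper: 29.2 × (14967.00/10404.35) = 29.2 × 1.438533 = 42.0052
maize: 39.7 × (327.84/335.57) = 39.7 × 0.976965 = 38.7855
Index = Σ wᵢ·(p₁ᵢ/p₀ᵢ) = 25.4985 + 42.0052 + 38.7855 = 106.2891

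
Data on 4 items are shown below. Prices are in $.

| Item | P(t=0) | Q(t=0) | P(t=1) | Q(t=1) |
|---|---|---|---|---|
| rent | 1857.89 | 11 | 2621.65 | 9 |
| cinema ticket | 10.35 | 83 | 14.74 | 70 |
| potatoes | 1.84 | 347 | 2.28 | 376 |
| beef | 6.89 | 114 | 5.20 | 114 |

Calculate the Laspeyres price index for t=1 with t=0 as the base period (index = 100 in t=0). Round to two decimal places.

138.41

Laspeyres price index uses base-period quantities as weights.
ΣP(t=1)·Q(t=0) = 2621.65×11 + 14.74×83 + 2.28×347 + 5.20×114 = 28838.15 + 1223.42 + 791.16 + 592.8 = 31445.53
ΣP(t=0)·Q(t=0) = 1857.89×11 + 10.35×83 + 1.84×347 + 6.89×114 = 20436.79 + 859.05 + 638.48 + 785.46 = 22719.78
Index = 31445.53 / 22719.78 × 100 = 138.4060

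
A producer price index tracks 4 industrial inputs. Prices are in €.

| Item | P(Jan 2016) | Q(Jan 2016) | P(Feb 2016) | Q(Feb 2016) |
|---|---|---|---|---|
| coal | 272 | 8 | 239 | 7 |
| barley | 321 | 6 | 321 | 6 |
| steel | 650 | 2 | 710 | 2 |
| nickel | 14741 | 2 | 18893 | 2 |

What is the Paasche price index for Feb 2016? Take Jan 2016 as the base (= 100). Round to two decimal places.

Paasche price index uses current-period quantities as weights.
ΣP(Feb 2016)·Q(Feb 2016) = 239×7 + 321×6 + 710×2 + 18893×2 = 1673 + 1926 + 1420 + 37786 = 42805
ΣP(Jan 2016)·Q(Feb 2016) = 272×7 + 321×6 + 650×2 + 14741×2 = 1904 + 1926 + 1300 + 29482 = 34612
Index = 42805 / 34612 × 100 = 123.6710

123.67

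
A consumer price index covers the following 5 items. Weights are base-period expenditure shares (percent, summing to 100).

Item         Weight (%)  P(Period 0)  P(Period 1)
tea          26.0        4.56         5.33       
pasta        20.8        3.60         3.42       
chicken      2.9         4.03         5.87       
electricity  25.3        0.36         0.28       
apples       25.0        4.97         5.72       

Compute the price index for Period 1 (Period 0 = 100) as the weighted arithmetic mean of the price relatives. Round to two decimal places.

102.82

tea: 26.0 × (5.33/4.56) = 26.0 × 1.168860 = 30.3904
pasta: 20.8 × (3.42/3.60) = 20.8 × 0.950000 = 19.7600
chicken: 2.9 × (5.87/4.03) = 2.9 × 1.456576 = 4.2241
electricity: 25.3 × (0.28/0.36) = 25.3 × 0.777778 = 19.6778
apples: 25.0 × (5.72/4.97) = 25.0 × 1.150905 = 28.7726
Index = Σ wᵢ·(p₁ᵢ/p₀ᵢ) = 30.3904 + 19.7600 + 4.2241 + 19.6778 + 28.7726 = 102.8248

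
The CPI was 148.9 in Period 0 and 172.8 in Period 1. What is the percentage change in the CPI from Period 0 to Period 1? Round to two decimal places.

16.05%

Change = (172.8 − 148.9) / 148.9 × 100
       = 23.9 / 148.9 × 100 = 16.0510%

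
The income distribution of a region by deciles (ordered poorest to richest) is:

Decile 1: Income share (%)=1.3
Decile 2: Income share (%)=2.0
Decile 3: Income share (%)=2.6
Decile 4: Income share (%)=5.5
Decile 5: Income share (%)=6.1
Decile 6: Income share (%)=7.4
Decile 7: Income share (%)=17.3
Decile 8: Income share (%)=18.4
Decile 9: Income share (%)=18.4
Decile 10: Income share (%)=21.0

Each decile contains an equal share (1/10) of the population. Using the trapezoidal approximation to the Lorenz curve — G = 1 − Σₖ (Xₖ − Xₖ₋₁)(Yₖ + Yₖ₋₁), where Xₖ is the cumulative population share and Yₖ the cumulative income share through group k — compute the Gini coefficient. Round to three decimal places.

0.408

Cumulative income shares Yₖ: 0.0130, 0.0330, 0.0590, 0.1140, 0.1750, 0.2490, 0.4220, 0.6060, 0.7900, 1.0000
Σ (Xₖ−Xₖ₋₁)(Yₖ+Yₖ₋₁) = (1/10)(0.0130+0.0000) + (1/10)(0.0330+0.0130) + (1/10)(0.0590+0.0330) + (1/10)(0.1140+0.0590) + (1/10)(0.1750+0.1140) + (1/10)(0.2490+0.1750) + (1/10)(0.4220+0.2490) + (1/10)(0.6060+0.4220) + (1/10)(0.7900+0.6060) + (1/10)(1.0000+0.7900)
  = 0.0013 + 0.0046 + 0.0092 + 0.0173 + 0.0289 + 0.0424 + 0.0671 + 0.1028 + 0.1396 + 0.1790 = 0.5922
G = 1 − 0.5922 = 0.4078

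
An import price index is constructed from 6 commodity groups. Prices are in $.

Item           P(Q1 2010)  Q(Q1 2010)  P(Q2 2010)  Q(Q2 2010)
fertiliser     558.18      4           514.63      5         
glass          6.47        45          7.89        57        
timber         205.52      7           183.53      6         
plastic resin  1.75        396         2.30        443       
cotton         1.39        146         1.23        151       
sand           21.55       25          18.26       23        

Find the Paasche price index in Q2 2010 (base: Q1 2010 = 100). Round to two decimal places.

Paasche price index uses current-period quantities as weights.
ΣP(Q2 2010)·Q(Q2 2010) = 514.63×5 + 7.89×57 + 183.53×6 + 2.30×443 + 1.23×151 + 18.26×23 = 2573.15 + 449.73 + 1101.18 + 1018.9 + 185.73 + 419.98 = 5748.67
ΣP(Q1 2010)·Q(Q2 2010) = 558.18×5 + 6.47×57 + 205.52×6 + 1.75×443 + 1.39×151 + 21.55×23 = 2790.9 + 368.79 + 1233.12 + 775.25 + 209.89 + 495.65 = 5873.6
Index = 5748.67 / 5873.6 × 100 = 97.8730

97.87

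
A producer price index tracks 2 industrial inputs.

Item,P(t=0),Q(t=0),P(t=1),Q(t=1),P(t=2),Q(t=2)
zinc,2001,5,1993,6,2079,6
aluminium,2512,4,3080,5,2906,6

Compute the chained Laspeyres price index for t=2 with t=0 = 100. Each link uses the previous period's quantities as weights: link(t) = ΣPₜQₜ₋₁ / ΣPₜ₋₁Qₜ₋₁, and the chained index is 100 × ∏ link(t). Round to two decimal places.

109.69

Link t=0→t=1:
ΣP(t=1)Q(t=0) = 1993×5 + 3080×4 = 9965 + 12320 = 22285
ΣP(t=0)Q(t=0) = 2001×5 + 2512×4 = 10005 + 10048 = 20053
link = 22285/20053 = 1.111305
Link t=1→t=2:
ΣP(t=2)Q(t=1) = 2079×6 + 2906×5 = 12474 + 14530 = 27004
ΣP(t=1)Q(t=1) = 1993×6 + 3080×5 = 11958 + 15400 = 27358
link = 27004/27358 = 0.987060
Chained index = 100 × 1.111305 × 0.987060 = 109.6925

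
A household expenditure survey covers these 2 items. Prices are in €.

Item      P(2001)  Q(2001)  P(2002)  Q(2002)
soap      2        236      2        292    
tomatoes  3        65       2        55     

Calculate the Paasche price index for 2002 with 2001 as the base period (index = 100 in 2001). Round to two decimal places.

92.66

Paasche price index uses current-period quantities as weights.
ΣP(2002)·Q(2002) = 2×292 + 2×55 = 584 + 110 = 694
ΣP(2001)·Q(2002) = 2×292 + 3×55 = 584 + 165 = 749
Index = 694 / 749 × 100 = 92.6569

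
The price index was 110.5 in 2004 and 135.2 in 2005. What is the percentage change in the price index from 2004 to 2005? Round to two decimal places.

22.35%

Change = (135.2 − 110.5) / 110.5 × 100
       = 24.7 / 110.5 × 100 = 22.3529%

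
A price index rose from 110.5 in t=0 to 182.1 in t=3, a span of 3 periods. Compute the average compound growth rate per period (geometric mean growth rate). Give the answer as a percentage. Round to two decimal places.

Growth factor = (182.1/110.5)^(1/3) = (1.647964)^(1/3) = 1.181179
Growth rate = 1.181179 − 1 = 0.181179 = 18.1179%

18.12%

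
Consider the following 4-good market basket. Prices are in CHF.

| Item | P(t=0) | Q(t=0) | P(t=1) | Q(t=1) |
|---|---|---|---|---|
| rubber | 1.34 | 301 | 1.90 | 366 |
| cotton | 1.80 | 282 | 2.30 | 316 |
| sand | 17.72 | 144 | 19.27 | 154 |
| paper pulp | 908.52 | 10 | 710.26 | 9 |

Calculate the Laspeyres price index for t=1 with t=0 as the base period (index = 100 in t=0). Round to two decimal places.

Laspeyres price index uses base-period quantities as weights.
ΣP(t=1)·Q(t=0) = 1.90×301 + 2.30×282 + 19.27×144 + 710.26×10 = 571.9 + 648.6 + 2774.88 + 7102.6 = 11097.98
ΣP(t=0)·Q(t=0) = 1.34×301 + 1.80×282 + 17.72×144 + 908.52×10 = 403.34 + 507.6 + 2551.68 + 9085.2 = 12547.82
Index = 11097.98 / 12547.82 × 100 = 88.4455

88.45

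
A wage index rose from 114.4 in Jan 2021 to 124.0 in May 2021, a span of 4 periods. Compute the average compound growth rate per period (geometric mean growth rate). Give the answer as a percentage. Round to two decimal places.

2.03%

Growth factor = (124.0/114.4)^(1/4) = (1.083916)^(1/4) = 1.020349
Growth rate = 1.020349 − 1 = 0.020349 = 2.0349%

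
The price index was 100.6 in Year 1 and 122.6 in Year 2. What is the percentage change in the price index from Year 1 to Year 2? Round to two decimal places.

21.87%

Change = (122.6 − 100.6) / 100.6 × 100
       = 22.0 / 100.6 × 100 = 21.8688%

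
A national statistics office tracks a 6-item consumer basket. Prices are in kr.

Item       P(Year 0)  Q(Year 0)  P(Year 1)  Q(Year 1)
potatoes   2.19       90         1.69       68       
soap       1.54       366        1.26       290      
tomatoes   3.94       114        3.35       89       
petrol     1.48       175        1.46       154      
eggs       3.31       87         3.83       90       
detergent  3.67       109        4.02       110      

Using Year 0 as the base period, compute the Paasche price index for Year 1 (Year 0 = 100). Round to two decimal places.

95.44

Paasche price index uses current-period quantities as weights.
ΣP(Year 1)·Q(Year 1) = 1.69×68 + 1.26×290 + 3.35×89 + 1.46×154 + 3.83×90 + 4.02×110 = 114.92 + 365.4 + 298.15 + 224.84 + 344.7 + 442.2 = 1790.21
ΣP(Year 0)·Q(Year 1) = 2.19×68 + 1.54×290 + 3.94×89 + 1.48×154 + 3.31×90 + 3.67×110 = 148.92 + 446.6 + 350.66 + 227.92 + 297.9 + 403.7 = 1875.7
Index = 1790.21 / 1875.7 × 100 = 95.4422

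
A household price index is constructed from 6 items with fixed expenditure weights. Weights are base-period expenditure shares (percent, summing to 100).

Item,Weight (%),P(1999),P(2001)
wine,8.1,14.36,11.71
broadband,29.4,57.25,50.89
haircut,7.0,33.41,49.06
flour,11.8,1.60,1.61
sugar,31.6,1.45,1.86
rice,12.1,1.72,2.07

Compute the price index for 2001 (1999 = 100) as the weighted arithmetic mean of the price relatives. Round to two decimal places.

109.99

wine: 8.1 × (11.71/14.36) = 8.1 × 0.815460 = 6.6052
broadband: 29.4 × (50.89/57.25) = 29.4 × 0.888908 = 26.1339
haircut: 7.0 × (49.06/33.41) = 7.0 × 1.468423 = 10.2790
flour: 11.8 × (1.61/1.60) = 11.8 × 1.006250 = 11.8738
sugar: 31.6 × (1.86/1.45) = 31.6 × 1.282759 = 40.5352
rice: 12.1 × (2.07/1.72) = 12.1 × 1.203488 = 14.5622
Index = Σ wᵢ·(p₁ᵢ/p₀ᵢ) = 6.6052 + 26.1339 + 10.2790 + 11.8738 + 40.5352 + 14.5622 = 109.9892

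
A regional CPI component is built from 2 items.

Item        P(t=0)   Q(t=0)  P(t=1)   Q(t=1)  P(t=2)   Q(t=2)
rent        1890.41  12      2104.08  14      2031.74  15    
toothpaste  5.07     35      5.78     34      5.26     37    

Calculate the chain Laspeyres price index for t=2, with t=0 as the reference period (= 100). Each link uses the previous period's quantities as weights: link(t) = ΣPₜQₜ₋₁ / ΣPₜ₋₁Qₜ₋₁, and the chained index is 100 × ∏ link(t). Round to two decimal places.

107.46

Link t=0→t=1:
ΣP(t=1)Q(t=0) = 2104.08×12 + 5.78×35 = 25248.96 + 202.3 = 25451.26
ΣP(t=0)Q(t=0) = 1890.41×12 + 5.07×35 = 22684.92 + 177.45 = 22862.37
link = 25451.26/22862.37 = 1.113238
Link t=1→t=2:
ΣP(t=2)Q(t=1) = 2031.74×14 + 5.26×34 = 28444.36 + 178.84 = 28623.2
ΣP(t=1)Q(t=1) = 2104.08×14 + 5.78×34 = 29457.12 + 196.52 = 29653.64
link = 28623.2/29653.64 = 0.965251
Chained index = 100 × 1.113238 × 0.965251 = 107.4554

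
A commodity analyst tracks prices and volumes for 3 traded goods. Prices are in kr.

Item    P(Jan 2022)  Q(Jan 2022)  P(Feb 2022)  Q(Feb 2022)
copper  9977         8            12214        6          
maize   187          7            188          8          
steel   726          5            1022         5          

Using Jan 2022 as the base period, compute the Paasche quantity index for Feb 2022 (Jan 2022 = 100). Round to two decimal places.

76.72

Paasche quantity index uses current-period prices as weights.
ΣP(Feb 2022)·Q(Feb 2022) = 12214×6 + 188×8 + 1022×5 = 73284 + 1504 + 5110 = 79898
ΣP(Feb 2022)·Q(Jan 2022) = 12214×8 + 188×7 + 1022×5 = 97712 + 1316 + 5110 = 104138
Index = 79898 / 104138 × 100 = 76.7232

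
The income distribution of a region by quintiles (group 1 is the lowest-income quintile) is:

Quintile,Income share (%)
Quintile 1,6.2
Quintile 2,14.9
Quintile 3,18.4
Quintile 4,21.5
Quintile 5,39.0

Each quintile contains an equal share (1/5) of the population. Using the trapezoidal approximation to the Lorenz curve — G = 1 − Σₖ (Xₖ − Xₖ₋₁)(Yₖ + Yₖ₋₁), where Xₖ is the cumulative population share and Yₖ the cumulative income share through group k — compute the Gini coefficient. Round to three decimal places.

0.289

Cumulative income shares Yₖ: 0.0620, 0.2110, 0.3950, 0.6100, 1.0000
Σ (Xₖ−Xₖ₋₁)(Yₖ+Yₖ₋₁) = (1/5)(0.0620+0.0000) + (1/5)(0.2110+0.0620) + (1/5)(0.3950+0.2110) + (1/5)(0.6100+0.3950) + (1/5)(1.0000+0.6100)
  = 0.0124 + 0.0546 + 0.1212 + 0.2010 + 0.3220 = 0.7112
G = 1 − 0.7112 = 0.2888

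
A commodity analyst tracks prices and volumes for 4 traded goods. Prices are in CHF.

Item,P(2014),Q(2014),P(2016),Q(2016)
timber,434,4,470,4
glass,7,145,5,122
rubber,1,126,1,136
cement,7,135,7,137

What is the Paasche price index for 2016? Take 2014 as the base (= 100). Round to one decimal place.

97.3

Paasche price index uses current-period quantities as weights.
ΣP(2016)·Q(2016) = 470×4 + 5×122 + 1×136 + 7×137 = 1880 + 610 + 136 + 959 = 3585
ΣP(2014)·Q(2016) = 434×4 + 7×122 + 1×136 + 7×137 = 1736 + 854 + 136 + 959 = 3685
Index = 3585 / 3685 × 100 = 97.2863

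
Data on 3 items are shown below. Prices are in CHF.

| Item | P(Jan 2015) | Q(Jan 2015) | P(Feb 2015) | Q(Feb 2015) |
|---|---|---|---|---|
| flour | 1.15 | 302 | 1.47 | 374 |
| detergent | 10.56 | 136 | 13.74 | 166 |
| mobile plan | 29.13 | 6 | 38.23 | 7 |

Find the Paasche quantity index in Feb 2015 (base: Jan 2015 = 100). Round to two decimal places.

121.88

Paasche quantity index uses current-period prices as weights.
ΣP(Feb 2015)·Q(Feb 2015) = 1.47×374 + 13.74×166 + 38.23×7 = 549.78 + 2280.84 + 267.61 = 3098.23
ΣP(Feb 2015)·Q(Jan 2015) = 1.47×302 + 13.74×136 + 38.23×6 = 443.94 + 1868.64 + 229.38 = 2541.96
Index = 3098.23 / 2541.96 × 100 = 121.8835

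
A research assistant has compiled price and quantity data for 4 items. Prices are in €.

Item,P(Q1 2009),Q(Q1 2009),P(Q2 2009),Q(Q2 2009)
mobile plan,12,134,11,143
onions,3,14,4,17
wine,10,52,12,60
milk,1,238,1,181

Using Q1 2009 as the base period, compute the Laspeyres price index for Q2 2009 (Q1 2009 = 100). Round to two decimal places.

99.34

Laspeyres price index uses base-period quantities as weights.
ΣP(Q2 2009)·Q(Q1 2009) = 11×134 + 4×14 + 12×52 + 1×238 = 1474 + 56 + 624 + 238 = 2392
ΣP(Q1 2009)·Q(Q1 2009) = 12×134 + 3×14 + 10×52 + 1×238 = 1608 + 42 + 520 + 238 = 2408
Index = 2392 / 2408 × 100 = 99.3355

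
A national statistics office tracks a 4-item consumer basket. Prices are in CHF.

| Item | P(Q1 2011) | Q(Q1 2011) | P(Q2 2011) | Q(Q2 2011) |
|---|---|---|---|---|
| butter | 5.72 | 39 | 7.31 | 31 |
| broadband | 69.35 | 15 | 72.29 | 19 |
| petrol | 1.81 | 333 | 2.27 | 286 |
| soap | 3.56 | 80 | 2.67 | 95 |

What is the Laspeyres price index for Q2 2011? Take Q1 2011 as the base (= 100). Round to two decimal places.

108.74

Laspeyres price index uses base-period quantities as weights.
ΣP(Q2 2011)·Q(Q1 2011) = 7.31×39 + 72.29×15 + 2.27×333 + 2.67×80 = 285.09 + 1084.35 + 755.91 + 213.6 = 2338.95
ΣP(Q1 2011)·Q(Q1 2011) = 5.72×39 + 69.35×15 + 1.81×333 + 3.56×80 = 223.08 + 1040.25 + 602.73 + 284.8 = 2150.86
Index = 2338.95 / 2150.86 × 100 = 108.7449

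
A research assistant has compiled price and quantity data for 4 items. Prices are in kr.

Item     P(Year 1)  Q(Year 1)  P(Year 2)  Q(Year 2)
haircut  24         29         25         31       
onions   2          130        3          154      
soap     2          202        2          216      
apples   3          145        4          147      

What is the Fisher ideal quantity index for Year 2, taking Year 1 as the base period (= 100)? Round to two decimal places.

Laspeyres component (base-period weights):
ΣP(Year 1)Q(Year 2) = 24×31 + 2×154 + 2×216 + 3×147 = 744 + 308 + 432 + 441 = 1925
ΣP(Year 1)Q(Year 1) = 24×29 + 2×130 + 2×202 + 3×145 = 696 + 260 + 404 + 435 = 1795
L = 1925 / 1795 × 100 = 107.2423
Paasche component (current-period weights):
ΣP(Year 2)Q(Year 2) = 25×31 + 3×154 + 2×216 + 4×147 = 775 + 462 + 432 + 588 = 2257
ΣP(Year 2)Q(Year 1) = 25×29 + 3×130 + 2×202 + 4×145 = 725 + 390 + 404 + 580 = 2099
P = 2257 / 2099 × 100 = 107.5274
Fisher = √(L × P) = √(107.2423 × 107.5274) = 107.3848

107.38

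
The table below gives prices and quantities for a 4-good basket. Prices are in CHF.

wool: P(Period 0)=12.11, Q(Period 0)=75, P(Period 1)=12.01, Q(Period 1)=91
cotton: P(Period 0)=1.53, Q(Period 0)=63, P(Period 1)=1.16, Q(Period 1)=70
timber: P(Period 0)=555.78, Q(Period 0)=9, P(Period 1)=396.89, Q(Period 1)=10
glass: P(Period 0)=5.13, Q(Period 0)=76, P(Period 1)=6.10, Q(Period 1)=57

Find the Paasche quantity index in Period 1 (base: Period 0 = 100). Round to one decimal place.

109.6

Paasche quantity index uses current-period prices as weights.
ΣP(Period 1)·Q(Period 1) = 12.01×91 + 1.16×70 + 396.89×10 + 6.10×57 = 1092.91 + 81.2 + 3968.9 + 347.7 = 5490.71
ΣP(Period 1)·Q(Period 0) = 12.01×75 + 1.16×63 + 396.89×9 + 6.10×76 = 900.75 + 73.08 + 3572.01 + 463.6 = 5009.44
Index = 5490.71 / 5009.44 × 100 = 109.6073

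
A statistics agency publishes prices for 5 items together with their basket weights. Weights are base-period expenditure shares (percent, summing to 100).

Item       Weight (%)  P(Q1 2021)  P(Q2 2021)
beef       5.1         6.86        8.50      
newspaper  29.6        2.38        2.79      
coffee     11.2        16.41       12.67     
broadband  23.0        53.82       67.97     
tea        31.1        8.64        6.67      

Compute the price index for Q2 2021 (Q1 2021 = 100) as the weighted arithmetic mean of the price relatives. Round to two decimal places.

102.72

beef: 5.1 × (8.50/6.86) = 5.1 × 1.239067 = 6.3192
newspaper: 29.6 × (2.79/2.38) = 29.6 × 1.172269 = 34.6992
coffee: 11.2 × (12.67/16.41) = 11.2 × 0.772090 = 8.6474
broadband: 23.0 × (67.97/53.82) = 23.0 × 1.262913 = 29.0470
tea: 31.1 × (6.67/8.64) = 31.1 × 0.771991 = 24.0089
Index = Σ wᵢ·(p₁ᵢ/p₀ᵢ) = 6.3192 + 34.6992 + 8.6474 + 29.0470 + 24.0089 = 102.7217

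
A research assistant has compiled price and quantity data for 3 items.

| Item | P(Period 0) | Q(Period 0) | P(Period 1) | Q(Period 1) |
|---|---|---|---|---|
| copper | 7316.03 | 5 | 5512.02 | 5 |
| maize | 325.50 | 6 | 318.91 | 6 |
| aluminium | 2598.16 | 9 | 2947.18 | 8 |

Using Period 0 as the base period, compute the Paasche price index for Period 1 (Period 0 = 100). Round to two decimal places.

Paasche price index uses current-period quantities as weights.
ΣP(Period 1)·Q(Period 1) = 5512.02×5 + 318.91×6 + 2947.18×8 = 27560.1 + 1913.46 + 23577.44 = 53051
ΣP(Period 0)·Q(Period 1) = 7316.03×5 + 325.50×6 + 2598.16×8 = 36580.15 + 1953 + 20785.28 = 59318.43
Index = 53051 / 59318.43 × 100 = 89.4343

89.43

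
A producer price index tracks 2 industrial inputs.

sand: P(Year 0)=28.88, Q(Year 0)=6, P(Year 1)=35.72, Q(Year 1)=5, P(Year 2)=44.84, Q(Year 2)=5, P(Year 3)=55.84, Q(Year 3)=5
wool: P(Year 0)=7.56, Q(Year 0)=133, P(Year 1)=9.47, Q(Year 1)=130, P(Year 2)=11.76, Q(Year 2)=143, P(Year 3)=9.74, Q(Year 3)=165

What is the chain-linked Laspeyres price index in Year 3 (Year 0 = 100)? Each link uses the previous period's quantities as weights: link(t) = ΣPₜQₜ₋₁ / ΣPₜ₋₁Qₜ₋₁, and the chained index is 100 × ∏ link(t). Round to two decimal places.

Link Year 0→Year 1:
ΣP(Year 1)Q(Year 0) = 35.72×6 + 9.47×133 = 214.32 + 1259.51 = 1473.83
ΣP(Year 0)Q(Year 0) = 28.88×6 + 7.56×133 = 173.28 + 1005.48 = 1178.76
link = 1473.83/1178.76 = 1.250322
Link Year 1→Year 2:
ΣP(Year 2)Q(Year 1) = 44.84×5 + 11.76×130 = 224.2 + 1528.8 = 1753
ΣP(Year 1)Q(Year 1) = 35.72×5 + 9.47×130 = 178.6 + 1231.1 = 1409.7
link = 1753/1409.7 = 1.243527
Link Year 2→Year 3:
ΣP(Year 3)Q(Year 2) = 55.84×5 + 9.74×143 = 279.2 + 1392.82 = 1672.02
ΣP(Year 2)Q(Year 2) = 44.84×5 + 11.76×143 = 224.2 + 1681.68 = 1905.88
link = 1672.02/1905.88 = 0.877296
Chained index = 100 × 1.250322 × 1.243527 × 0.877296 = 136.4028

136.40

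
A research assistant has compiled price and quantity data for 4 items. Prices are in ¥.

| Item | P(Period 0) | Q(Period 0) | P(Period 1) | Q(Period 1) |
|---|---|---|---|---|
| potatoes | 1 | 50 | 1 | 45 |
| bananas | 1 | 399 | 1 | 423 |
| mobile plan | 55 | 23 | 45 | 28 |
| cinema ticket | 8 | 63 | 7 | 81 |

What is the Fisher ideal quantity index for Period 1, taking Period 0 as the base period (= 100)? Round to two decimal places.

119.48

Laspeyres component (base-period weights):
ΣP(Period 0)Q(Period 1) = 1×45 + 1×423 + 55×28 + 8×81 = 45 + 423 + 1540 + 648 = 2656
ΣP(Period 0)Q(Period 0) = 1×50 + 1×399 + 55×23 + 8×63 = 50 + 399 + 1265 + 504 = 2218
L = 2656 / 2218 × 100 = 119.7475
Paasche component (current-period weights):
ΣP(Period 1)Q(Period 1) = 1×45 + 1×423 + 45×28 + 7×81 = 45 + 423 + 1260 + 567 = 2295
ΣP(Period 1)Q(Period 0) = 1×50 + 1×399 + 45×23 + 7×63 = 50 + 399 + 1035 + 441 = 1925
P = 2295 / 1925 × 100 = 119.2208
Fisher = √(L × P) = √(119.7475 × 119.2208) = 119.4839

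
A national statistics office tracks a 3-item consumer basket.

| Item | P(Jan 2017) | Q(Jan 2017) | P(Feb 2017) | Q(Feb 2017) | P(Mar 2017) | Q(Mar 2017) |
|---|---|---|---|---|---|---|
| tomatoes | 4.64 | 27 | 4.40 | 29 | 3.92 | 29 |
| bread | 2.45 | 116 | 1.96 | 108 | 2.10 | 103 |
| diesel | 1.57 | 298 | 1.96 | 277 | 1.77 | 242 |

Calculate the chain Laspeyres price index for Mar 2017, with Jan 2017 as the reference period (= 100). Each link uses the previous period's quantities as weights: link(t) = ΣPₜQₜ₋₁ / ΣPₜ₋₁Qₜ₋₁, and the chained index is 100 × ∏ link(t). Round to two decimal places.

Link Jan 2017→Feb 2017:
ΣP(Feb 2017)Q(Jan 2017) = 4.40×27 + 1.96×116 + 1.96×298 = 118.8 + 227.36 + 584.08 = 930.24
ΣP(Jan 2017)Q(Jan 2017) = 4.64×27 + 2.45×116 + 1.57×298 = 125.28 + 284.2 + 467.86 = 877.34
link = 930.24/877.34 = 1.060296
Link Feb 2017→Mar 2017:
ΣP(Mar 2017)Q(Feb 2017) = 3.92×29 + 2.10×108 + 1.77×277 = 113.68 + 226.8 + 490.29 = 830.77
ΣP(Feb 2017)Q(Feb 2017) = 4.40×29 + 1.96×108 + 1.96×277 = 127.6 + 211.68 + 542.92 = 882.2
link = 830.77/882.2 = 0.941703
Chained index = 100 × 1.060296 × 0.941703 = 99.8483

99.85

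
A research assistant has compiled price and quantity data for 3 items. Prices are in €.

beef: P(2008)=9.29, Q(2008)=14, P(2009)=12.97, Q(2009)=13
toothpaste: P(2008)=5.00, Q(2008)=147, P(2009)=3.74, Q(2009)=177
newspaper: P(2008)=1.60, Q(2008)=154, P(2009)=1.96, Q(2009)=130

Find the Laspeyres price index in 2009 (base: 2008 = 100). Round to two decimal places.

Laspeyres price index uses base-period quantities as weights.
ΣP(2009)·Q(2008) = 12.97×14 + 3.74×147 + 1.96×154 = 181.58 + 549.78 + 301.84 = 1033.2
ΣP(2008)·Q(2008) = 9.29×14 + 5.00×147 + 1.60×154 = 130.06 + 735 + 246.4 = 1111.46
Index = 1033.2 / 1111.46 × 100 = 92.9588

92.96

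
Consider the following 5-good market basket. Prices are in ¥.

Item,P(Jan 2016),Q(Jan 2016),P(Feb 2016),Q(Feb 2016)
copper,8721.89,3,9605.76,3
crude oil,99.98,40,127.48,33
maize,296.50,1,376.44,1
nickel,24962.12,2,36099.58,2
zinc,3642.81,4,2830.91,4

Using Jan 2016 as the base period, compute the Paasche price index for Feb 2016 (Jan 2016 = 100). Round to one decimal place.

124.0

Paasche price index uses current-period quantities as weights.
ΣP(Feb 2016)·Q(Feb 2016) = 9605.76×3 + 127.48×33 + 376.44×1 + 36099.58×2 + 2830.91×4 = 28817.28 + 4206.84 + 376.44 + 72199.16 + 11323.64 = 116923.36
ΣP(Jan 2016)·Q(Feb 2016) = 8721.89×3 + 99.98×33 + 296.50×1 + 24962.12×2 + 3642.81×4 = 26165.67 + 3299.34 + 296.5 + 49924.24 + 14571.24 = 94256.99
Index = 116923.36 / 94256.99 × 100 = 124.0474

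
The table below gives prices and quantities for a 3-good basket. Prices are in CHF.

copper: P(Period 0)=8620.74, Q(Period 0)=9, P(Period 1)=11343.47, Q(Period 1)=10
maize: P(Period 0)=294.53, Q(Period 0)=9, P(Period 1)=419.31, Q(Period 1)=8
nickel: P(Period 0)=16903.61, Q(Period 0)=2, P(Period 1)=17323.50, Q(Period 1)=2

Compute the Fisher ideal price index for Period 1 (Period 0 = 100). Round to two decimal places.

Laspeyres component (base-period weights):
ΣP(Period 1)Q(Period 0) = 11343.47×9 + 419.31×9 + 17323.50×2 = 102091.23 + 3773.79 + 34647 = 140512.02
ΣP(Period 0)Q(Period 0) = 8620.74×9 + 294.53×9 + 16903.61×2 = 77586.66 + 2650.77 + 33807.22 = 114044.65
L = 140512.02 / 114044.65 × 100 = 123.2079
Paasche component (current-period weights):
ΣP(Period 1)Q(Period 1) = 11343.47×10 + 419.31×8 + 17323.50×2 = 113434.7 + 3354.48 + 34647 = 151436.18
ΣP(Period 0)Q(Period 1) = 8620.74×10 + 294.53×8 + 16903.61×2 = 86207.4 + 2356.24 + 33807.22 = 122370.86
P = 151436.18 / 122370.86 × 100 = 123.7518
Fisher = √(L × P) = √(123.2079 × 123.7518) = 123.4796

123.48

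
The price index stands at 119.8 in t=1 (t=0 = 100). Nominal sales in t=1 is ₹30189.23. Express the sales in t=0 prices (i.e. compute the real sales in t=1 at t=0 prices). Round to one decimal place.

25199.7

Real = Nominal ÷ (Index/100) = 30189.23 ÷ (119.8/100)
     = 30189.23 ÷ 1.198 = 25199.6912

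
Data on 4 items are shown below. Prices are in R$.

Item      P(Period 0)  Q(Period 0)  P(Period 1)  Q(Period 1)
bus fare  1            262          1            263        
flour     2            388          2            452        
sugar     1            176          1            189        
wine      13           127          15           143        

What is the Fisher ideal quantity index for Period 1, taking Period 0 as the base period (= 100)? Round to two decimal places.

Laspeyres component (base-period weights):
ΣP(Period 0)Q(Period 1) = 1×263 + 2×452 + 1×189 + 13×143 = 263 + 904 + 189 + 1859 = 3215
ΣP(Period 0)Q(Period 0) = 1×262 + 2×388 + 1×176 + 13×127 = 262 + 776 + 176 + 1651 = 2865
L = 3215 / 2865 × 100 = 112.2164
Paasche component (current-period weights):
ΣP(Period 1)Q(Period 1) = 1×263 + 2×452 + 1×189 + 15×143 = 263 + 904 + 189 + 2145 = 3501
ΣP(Period 1)Q(Period 0) = 1×262 + 2×388 + 1×176 + 15×127 = 262 + 776 + 176 + 1905 = 3119
P = 3501 / 3119 × 100 = 112.2475
Fisher = √(L × P) = √(112.2164 × 112.2475) = 112.2320

112.23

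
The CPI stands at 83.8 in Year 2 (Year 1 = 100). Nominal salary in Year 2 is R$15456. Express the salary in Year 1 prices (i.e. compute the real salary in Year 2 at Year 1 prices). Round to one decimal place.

18443.9

Real = Nominal ÷ (Index/100) = 15456 ÷ (83.8/100)
     = 15456 ÷ 0.838 = 18443.9141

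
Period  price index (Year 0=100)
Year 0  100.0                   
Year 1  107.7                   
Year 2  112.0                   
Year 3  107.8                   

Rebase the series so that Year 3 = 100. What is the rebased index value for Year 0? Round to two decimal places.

Rebased(Year 0) = 100.0 / 107.8 × 100 = 92.7644

92.76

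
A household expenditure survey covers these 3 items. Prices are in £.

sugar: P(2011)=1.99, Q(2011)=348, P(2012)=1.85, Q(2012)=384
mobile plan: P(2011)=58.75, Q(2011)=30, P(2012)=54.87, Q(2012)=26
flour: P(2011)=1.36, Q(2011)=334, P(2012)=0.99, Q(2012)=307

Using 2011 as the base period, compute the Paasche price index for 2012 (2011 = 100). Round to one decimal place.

90.1

Paasche price index uses current-period quantities as weights.
ΣP(2012)·Q(2012) = 1.85×384 + 54.87×26 + 0.99×307 = 710.4 + 1426.62 + 303.93 = 2440.95
ΣP(2011)·Q(2012) = 1.99×384 + 58.75×26 + 1.36×307 = 764.16 + 1527.5 + 417.52 = 2709.18
Index = 2440.95 / 2709.18 × 100 = 90.0992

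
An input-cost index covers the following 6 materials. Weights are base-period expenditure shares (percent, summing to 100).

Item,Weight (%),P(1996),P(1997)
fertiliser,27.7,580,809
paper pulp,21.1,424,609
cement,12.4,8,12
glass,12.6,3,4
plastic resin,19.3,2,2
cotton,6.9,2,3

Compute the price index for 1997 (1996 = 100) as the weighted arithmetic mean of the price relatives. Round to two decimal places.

133.99

fertiliser: 27.7 × (809/580) = 27.7 × 1.394828 = 38.6367
paper pulp: 21.1 × (609/424) = 21.1 × 1.436321 = 30.3064
cement: 12.4 × (12/8) = 12.4 × 1.500000 = 18.6000
glass: 12.6 × (4/3) = 12.6 × 1.333333 = 16.8000
plastic resin: 19.3 × (2/2) = 19.3 × 1.000000 = 19.3000
cotton: 6.9 × (3/2) = 6.9 × 1.500000 = 10.3500
Index = Σ wᵢ·(p₁ᵢ/p₀ᵢ) = 38.6367 + 30.3064 + 18.6000 + 16.8000 + 19.3000 + 10.3500 = 133.9931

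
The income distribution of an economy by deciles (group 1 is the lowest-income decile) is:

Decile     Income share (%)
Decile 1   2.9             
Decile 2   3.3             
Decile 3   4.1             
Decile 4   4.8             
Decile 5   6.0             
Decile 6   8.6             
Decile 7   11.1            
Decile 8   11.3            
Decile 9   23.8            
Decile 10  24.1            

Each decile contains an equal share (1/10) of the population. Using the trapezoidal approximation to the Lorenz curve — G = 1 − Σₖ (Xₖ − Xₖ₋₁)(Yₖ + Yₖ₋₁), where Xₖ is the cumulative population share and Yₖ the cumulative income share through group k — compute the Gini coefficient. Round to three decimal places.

Cumulative income shares Yₖ: 0.0290, 0.0620, 0.1030, 0.1510, 0.2110, 0.2970, 0.4080, 0.5210, 0.7590, 1.0000
Σ (Xₖ−Xₖ₋₁)(Yₖ+Yₖ₋₁) = (1/10)(0.0290+0.0000) + (1/10)(0.0620+0.0290) + (1/10)(0.1030+0.0620) + (1/10)(0.1510+0.1030) + (1/10)(0.2110+0.1510) + (1/10)(0.2970+0.2110) + (1/10)(0.4080+0.2970) + (1/10)(0.5210+0.4080) + (1/10)(0.7590+0.5210) + (1/10)(1.0000+0.7590)
  = 0.0029 + 0.0091 + 0.0165 + 0.0254 + 0.0362 + 0.0508 + 0.0705 + 0.0929 + 0.1280 + 0.1759 = 0.6082
G = 1 − 0.6082 = 0.3918

0.392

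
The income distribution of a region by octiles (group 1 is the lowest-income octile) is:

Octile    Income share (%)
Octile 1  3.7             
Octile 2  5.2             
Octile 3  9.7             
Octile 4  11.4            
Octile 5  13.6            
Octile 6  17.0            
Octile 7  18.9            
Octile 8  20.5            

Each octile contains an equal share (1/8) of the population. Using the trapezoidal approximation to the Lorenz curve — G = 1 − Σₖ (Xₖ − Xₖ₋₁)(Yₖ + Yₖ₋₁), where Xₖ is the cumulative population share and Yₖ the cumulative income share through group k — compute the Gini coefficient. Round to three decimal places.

0.263

Cumulative income shares Yₖ: 0.0370, 0.0890, 0.1860, 0.3000, 0.4360, 0.6060, 0.7950, 1.0000
Σ (Xₖ−Xₖ₋₁)(Yₖ+Yₖ₋₁) = (1/8)(0.0370+0.0000) + (1/8)(0.0890+0.0370) + (1/8)(0.1860+0.0890) + (1/8)(0.3000+0.1860) + (1/8)(0.4360+0.3000) + (1/8)(0.6060+0.4360) + (1/8)(0.7950+0.6060) + (1/8)(1.0000+0.7950)
  = 0.0046 + 0.0158 + 0.0344 + 0.0607 + 0.0920 + 0.1303 + 0.1751 + 0.2244 = 0.7372
G = 1 − 0.7372 = 0.2628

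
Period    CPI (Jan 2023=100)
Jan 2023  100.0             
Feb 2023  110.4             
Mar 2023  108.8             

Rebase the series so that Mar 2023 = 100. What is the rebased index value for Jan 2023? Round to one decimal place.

91.9

Rebased(Jan 2023) = 100.0 / 108.8 × 100 = 91.9118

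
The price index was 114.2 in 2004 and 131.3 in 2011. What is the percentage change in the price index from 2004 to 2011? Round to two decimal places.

14.97%

Change = (131.3 − 114.2) / 114.2 × 100
       = 17.1 / 114.2 × 100 = 14.9737%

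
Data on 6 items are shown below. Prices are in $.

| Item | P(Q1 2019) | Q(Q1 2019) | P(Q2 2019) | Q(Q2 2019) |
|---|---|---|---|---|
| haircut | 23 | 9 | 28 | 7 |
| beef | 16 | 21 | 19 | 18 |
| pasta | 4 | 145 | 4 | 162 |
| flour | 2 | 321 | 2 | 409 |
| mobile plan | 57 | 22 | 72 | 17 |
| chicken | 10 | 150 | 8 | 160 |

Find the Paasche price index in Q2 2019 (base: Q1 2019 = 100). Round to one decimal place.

100.5

Paasche price index uses current-period quantities as weights.
ΣP(Q2 2019)·Q(Q2 2019) = 28×7 + 19×18 + 4×162 + 2×409 + 72×17 + 8×160 = 196 + 342 + 648 + 818 + 1224 + 1280 = 4508
ΣP(Q1 2019)·Q(Q2 2019) = 23×7 + 16×18 + 4×162 + 2×409 + 57×17 + 10×160 = 161 + 288 + 648 + 818 + 969 + 1600 = 4484
Index = 4508 / 4484 × 100 = 100.5352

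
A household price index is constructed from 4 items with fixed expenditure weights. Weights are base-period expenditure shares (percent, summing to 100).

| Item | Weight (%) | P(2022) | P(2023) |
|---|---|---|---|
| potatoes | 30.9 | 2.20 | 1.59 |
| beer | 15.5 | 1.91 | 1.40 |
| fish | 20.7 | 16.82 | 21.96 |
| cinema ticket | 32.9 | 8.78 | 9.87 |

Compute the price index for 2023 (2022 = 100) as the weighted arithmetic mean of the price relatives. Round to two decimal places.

97.70

potatoes: 30.9 × (1.59/2.20) = 30.9 × 0.722727 = 22.3323
beer: 15.5 × (1.40/1.91) = 15.5 × 0.732984 = 11.3613
fish: 20.7 × (21.96/16.82) = 20.7 × 1.305589 = 27.0257
cinema ticket: 32.9 × (9.87/8.78) = 32.9 × 1.124146 = 36.9844
Index = Σ wᵢ·(p₁ᵢ/p₀ᵢ) = 22.3323 + 11.3613 + 27.0257 + 36.9844 = 97.7036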